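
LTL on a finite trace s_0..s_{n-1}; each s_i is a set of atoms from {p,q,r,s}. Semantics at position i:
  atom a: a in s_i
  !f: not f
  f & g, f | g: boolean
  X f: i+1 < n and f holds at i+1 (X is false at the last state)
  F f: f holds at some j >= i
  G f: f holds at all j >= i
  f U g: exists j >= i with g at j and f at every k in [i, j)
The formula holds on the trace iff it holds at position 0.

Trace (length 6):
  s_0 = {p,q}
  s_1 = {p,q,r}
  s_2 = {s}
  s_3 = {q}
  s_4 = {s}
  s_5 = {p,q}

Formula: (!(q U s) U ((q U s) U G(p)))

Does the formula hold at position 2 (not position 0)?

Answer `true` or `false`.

Answer: true

Derivation:
s_0={p,q}: (!(q U s) U ((q U s) U G(p)))=True !(q U s)=False (q U s)=True q=True s=False ((q U s) U G(p))=True G(p)=False p=True
s_1={p,q,r}: (!(q U s) U ((q U s) U G(p)))=True !(q U s)=False (q U s)=True q=True s=False ((q U s) U G(p))=True G(p)=False p=True
s_2={s}: (!(q U s) U ((q U s) U G(p)))=True !(q U s)=False (q U s)=True q=False s=True ((q U s) U G(p))=True G(p)=False p=False
s_3={q}: (!(q U s) U ((q U s) U G(p)))=True !(q U s)=False (q U s)=True q=True s=False ((q U s) U G(p))=True G(p)=False p=False
s_4={s}: (!(q U s) U ((q U s) U G(p)))=True !(q U s)=False (q U s)=True q=False s=True ((q U s) U G(p))=True G(p)=False p=False
s_5={p,q}: (!(q U s) U ((q U s) U G(p)))=True !(q U s)=True (q U s)=False q=True s=False ((q U s) U G(p))=True G(p)=True p=True
Evaluating at position 2: result = True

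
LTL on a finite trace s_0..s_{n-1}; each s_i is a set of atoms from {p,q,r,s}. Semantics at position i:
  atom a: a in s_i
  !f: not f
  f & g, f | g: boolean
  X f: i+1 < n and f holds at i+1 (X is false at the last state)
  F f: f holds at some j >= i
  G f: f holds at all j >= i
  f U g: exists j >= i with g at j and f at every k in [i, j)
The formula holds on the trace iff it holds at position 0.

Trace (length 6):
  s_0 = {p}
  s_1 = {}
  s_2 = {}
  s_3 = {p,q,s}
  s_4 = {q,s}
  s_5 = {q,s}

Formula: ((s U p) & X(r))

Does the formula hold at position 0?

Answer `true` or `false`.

s_0={p}: ((s U p) & X(r))=False (s U p)=True s=False p=True X(r)=False r=False
s_1={}: ((s U p) & X(r))=False (s U p)=False s=False p=False X(r)=False r=False
s_2={}: ((s U p) & X(r))=False (s U p)=False s=False p=False X(r)=False r=False
s_3={p,q,s}: ((s U p) & X(r))=False (s U p)=True s=True p=True X(r)=False r=False
s_4={q,s}: ((s U p) & X(r))=False (s U p)=False s=True p=False X(r)=False r=False
s_5={q,s}: ((s U p) & X(r))=False (s U p)=False s=True p=False X(r)=False r=False

Answer: false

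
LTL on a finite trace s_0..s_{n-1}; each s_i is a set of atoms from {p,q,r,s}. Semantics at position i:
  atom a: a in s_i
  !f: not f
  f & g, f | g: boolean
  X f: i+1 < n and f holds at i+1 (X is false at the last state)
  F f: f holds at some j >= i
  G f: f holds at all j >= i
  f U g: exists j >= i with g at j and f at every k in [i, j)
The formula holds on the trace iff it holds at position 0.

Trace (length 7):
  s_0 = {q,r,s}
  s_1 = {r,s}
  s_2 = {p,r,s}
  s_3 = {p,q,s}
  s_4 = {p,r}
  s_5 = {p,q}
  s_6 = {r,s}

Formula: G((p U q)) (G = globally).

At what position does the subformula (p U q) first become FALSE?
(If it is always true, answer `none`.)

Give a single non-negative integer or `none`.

s_0={q,r,s}: (p U q)=True p=False q=True
s_1={r,s}: (p U q)=False p=False q=False
s_2={p,r,s}: (p U q)=True p=True q=False
s_3={p,q,s}: (p U q)=True p=True q=True
s_4={p,r}: (p U q)=True p=True q=False
s_5={p,q}: (p U q)=True p=True q=True
s_6={r,s}: (p U q)=False p=False q=False
G((p U q)) holds globally = False
First violation at position 1.

Answer: 1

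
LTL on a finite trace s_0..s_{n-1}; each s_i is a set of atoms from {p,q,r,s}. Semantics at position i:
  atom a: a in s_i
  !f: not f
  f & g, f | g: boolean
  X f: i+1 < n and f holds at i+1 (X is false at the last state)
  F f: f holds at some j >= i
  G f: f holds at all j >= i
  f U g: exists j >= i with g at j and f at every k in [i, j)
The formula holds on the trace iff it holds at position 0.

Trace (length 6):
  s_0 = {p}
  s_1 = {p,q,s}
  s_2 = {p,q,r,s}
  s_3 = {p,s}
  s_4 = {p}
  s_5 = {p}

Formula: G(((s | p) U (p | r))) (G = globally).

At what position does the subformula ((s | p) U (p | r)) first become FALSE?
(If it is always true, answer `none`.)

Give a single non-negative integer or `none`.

s_0={p}: ((s | p) U (p | r))=True (s | p)=True s=False p=True (p | r)=True r=False
s_1={p,q,s}: ((s | p) U (p | r))=True (s | p)=True s=True p=True (p | r)=True r=False
s_2={p,q,r,s}: ((s | p) U (p | r))=True (s | p)=True s=True p=True (p | r)=True r=True
s_3={p,s}: ((s | p) U (p | r))=True (s | p)=True s=True p=True (p | r)=True r=False
s_4={p}: ((s | p) U (p | r))=True (s | p)=True s=False p=True (p | r)=True r=False
s_5={p}: ((s | p) U (p | r))=True (s | p)=True s=False p=True (p | r)=True r=False
G(((s | p) U (p | r))) holds globally = True
No violation — formula holds at every position.

Answer: none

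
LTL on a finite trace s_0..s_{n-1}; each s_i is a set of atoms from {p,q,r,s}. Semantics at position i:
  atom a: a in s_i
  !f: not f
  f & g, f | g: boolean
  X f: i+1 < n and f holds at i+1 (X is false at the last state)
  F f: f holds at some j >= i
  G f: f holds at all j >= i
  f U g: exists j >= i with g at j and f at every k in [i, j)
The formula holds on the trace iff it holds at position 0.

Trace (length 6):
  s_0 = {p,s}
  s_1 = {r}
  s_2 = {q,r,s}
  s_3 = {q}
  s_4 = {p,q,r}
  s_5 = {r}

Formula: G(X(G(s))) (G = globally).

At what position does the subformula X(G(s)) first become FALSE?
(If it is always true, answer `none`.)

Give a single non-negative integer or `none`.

Answer: 0

Derivation:
s_0={p,s}: X(G(s))=False G(s)=False s=True
s_1={r}: X(G(s))=False G(s)=False s=False
s_2={q,r,s}: X(G(s))=False G(s)=False s=True
s_3={q}: X(G(s))=False G(s)=False s=False
s_4={p,q,r}: X(G(s))=False G(s)=False s=False
s_5={r}: X(G(s))=False G(s)=False s=False
G(X(G(s))) holds globally = False
First violation at position 0.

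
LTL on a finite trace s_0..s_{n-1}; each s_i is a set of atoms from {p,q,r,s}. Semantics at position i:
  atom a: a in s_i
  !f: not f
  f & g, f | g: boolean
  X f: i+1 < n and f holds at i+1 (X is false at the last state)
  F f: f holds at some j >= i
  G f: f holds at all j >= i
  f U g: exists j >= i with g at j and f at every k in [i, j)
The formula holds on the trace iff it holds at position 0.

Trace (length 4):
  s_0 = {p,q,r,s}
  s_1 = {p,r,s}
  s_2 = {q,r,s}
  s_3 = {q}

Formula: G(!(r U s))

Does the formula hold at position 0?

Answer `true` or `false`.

Answer: false

Derivation:
s_0={p,q,r,s}: G(!(r U s))=False !(r U s)=False (r U s)=True r=True s=True
s_1={p,r,s}: G(!(r U s))=False !(r U s)=False (r U s)=True r=True s=True
s_2={q,r,s}: G(!(r U s))=False !(r U s)=False (r U s)=True r=True s=True
s_3={q}: G(!(r U s))=True !(r U s)=True (r U s)=False r=False s=False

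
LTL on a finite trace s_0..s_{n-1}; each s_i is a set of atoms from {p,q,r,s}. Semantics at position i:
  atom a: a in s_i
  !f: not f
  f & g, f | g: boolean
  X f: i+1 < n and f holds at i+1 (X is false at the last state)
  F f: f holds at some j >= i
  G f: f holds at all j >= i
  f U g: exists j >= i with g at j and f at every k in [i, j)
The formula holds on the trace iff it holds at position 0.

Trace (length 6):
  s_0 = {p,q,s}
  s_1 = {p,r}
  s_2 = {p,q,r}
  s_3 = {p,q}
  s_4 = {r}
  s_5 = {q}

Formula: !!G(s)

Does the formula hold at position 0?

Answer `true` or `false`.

s_0={p,q,s}: !!G(s)=False !G(s)=True G(s)=False s=True
s_1={p,r}: !!G(s)=False !G(s)=True G(s)=False s=False
s_2={p,q,r}: !!G(s)=False !G(s)=True G(s)=False s=False
s_3={p,q}: !!G(s)=False !G(s)=True G(s)=False s=False
s_4={r}: !!G(s)=False !G(s)=True G(s)=False s=False
s_5={q}: !!G(s)=False !G(s)=True G(s)=False s=False

Answer: false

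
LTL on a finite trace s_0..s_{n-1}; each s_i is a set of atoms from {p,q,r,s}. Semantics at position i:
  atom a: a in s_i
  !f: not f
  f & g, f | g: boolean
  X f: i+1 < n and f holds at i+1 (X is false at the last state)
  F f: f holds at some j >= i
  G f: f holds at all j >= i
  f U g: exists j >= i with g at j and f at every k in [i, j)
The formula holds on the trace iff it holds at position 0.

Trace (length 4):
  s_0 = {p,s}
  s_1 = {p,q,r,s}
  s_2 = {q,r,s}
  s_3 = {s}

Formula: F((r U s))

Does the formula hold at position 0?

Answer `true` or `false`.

Answer: true

Derivation:
s_0={p,s}: F((r U s))=True (r U s)=True r=False s=True
s_1={p,q,r,s}: F((r U s))=True (r U s)=True r=True s=True
s_2={q,r,s}: F((r U s))=True (r U s)=True r=True s=True
s_3={s}: F((r U s))=True (r U s)=True r=False s=True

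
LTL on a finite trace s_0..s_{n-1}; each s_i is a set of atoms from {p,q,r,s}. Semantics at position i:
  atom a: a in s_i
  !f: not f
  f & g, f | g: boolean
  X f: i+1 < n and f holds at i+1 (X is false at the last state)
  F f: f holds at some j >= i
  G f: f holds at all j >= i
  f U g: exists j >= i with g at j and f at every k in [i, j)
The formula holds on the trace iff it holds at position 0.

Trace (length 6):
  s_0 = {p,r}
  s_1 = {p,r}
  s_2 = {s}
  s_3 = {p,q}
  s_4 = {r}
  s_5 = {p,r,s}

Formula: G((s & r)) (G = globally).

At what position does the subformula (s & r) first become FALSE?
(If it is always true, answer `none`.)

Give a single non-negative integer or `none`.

Answer: 0

Derivation:
s_0={p,r}: (s & r)=False s=False r=True
s_1={p,r}: (s & r)=False s=False r=True
s_2={s}: (s & r)=False s=True r=False
s_3={p,q}: (s & r)=False s=False r=False
s_4={r}: (s & r)=False s=False r=True
s_5={p,r,s}: (s & r)=True s=True r=True
G((s & r)) holds globally = False
First violation at position 0.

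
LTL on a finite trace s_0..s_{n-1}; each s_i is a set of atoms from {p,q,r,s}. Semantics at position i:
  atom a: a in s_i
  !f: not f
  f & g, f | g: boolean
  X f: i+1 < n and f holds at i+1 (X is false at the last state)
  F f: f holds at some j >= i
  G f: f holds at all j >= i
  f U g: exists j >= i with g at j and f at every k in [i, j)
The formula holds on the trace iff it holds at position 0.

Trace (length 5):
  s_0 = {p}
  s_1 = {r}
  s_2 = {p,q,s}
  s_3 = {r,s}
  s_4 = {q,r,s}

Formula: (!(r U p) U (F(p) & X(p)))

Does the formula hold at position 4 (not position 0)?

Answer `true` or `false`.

s_0={p}: (!(r U p) U (F(p) & X(p)))=False !(r U p)=False (r U p)=True r=False p=True (F(p) & X(p))=False F(p)=True X(p)=False
s_1={r}: (!(r U p) U (F(p) & X(p)))=True !(r U p)=False (r U p)=True r=True p=False (F(p) & X(p))=True F(p)=True X(p)=True
s_2={p,q,s}: (!(r U p) U (F(p) & X(p)))=False !(r U p)=False (r U p)=True r=False p=True (F(p) & X(p))=False F(p)=True X(p)=False
s_3={r,s}: (!(r U p) U (F(p) & X(p)))=False !(r U p)=True (r U p)=False r=True p=False (F(p) & X(p))=False F(p)=False X(p)=False
s_4={q,r,s}: (!(r U p) U (F(p) & X(p)))=False !(r U p)=True (r U p)=False r=True p=False (F(p) & X(p))=False F(p)=False X(p)=False
Evaluating at position 4: result = False

Answer: false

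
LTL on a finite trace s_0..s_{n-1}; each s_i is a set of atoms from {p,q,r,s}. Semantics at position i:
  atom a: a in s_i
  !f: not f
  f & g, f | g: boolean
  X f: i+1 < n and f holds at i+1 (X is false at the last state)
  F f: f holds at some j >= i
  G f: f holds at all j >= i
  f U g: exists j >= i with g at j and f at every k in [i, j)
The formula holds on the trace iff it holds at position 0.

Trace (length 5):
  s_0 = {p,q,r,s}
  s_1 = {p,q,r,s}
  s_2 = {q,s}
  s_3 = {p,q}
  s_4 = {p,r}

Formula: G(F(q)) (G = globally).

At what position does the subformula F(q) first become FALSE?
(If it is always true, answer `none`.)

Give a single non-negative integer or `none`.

s_0={p,q,r,s}: F(q)=True q=True
s_1={p,q,r,s}: F(q)=True q=True
s_2={q,s}: F(q)=True q=True
s_3={p,q}: F(q)=True q=True
s_4={p,r}: F(q)=False q=False
G(F(q)) holds globally = False
First violation at position 4.

Answer: 4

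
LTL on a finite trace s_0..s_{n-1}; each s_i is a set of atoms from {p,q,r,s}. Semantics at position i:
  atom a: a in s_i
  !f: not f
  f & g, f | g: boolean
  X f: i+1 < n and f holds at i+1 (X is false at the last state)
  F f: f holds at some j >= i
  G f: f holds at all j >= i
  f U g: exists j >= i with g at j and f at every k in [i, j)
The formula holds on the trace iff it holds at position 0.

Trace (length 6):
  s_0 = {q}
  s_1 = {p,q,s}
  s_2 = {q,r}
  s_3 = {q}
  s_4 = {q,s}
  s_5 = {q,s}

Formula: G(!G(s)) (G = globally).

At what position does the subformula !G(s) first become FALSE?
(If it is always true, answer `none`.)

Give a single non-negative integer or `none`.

s_0={q}: !G(s)=True G(s)=False s=False
s_1={p,q,s}: !G(s)=True G(s)=False s=True
s_2={q,r}: !G(s)=True G(s)=False s=False
s_3={q}: !G(s)=True G(s)=False s=False
s_4={q,s}: !G(s)=False G(s)=True s=True
s_5={q,s}: !G(s)=False G(s)=True s=True
G(!G(s)) holds globally = False
First violation at position 4.

Answer: 4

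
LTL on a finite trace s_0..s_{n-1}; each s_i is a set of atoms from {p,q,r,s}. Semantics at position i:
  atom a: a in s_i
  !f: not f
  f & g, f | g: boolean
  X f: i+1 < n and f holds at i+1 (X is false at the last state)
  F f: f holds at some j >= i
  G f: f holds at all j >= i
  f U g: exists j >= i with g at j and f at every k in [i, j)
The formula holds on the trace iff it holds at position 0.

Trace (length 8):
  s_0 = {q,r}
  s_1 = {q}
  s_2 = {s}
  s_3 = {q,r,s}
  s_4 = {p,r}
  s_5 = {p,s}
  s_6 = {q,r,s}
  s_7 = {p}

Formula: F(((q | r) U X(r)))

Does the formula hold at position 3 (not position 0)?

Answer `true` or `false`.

s_0={q,r}: F(((q | r) U X(r)))=True ((q | r) U X(r))=True (q | r)=True q=True r=True X(r)=False
s_1={q}: F(((q | r) U X(r)))=True ((q | r) U X(r))=True (q | r)=True q=True r=False X(r)=False
s_2={s}: F(((q | r) U X(r)))=True ((q | r) U X(r))=True (q | r)=False q=False r=False X(r)=True
s_3={q,r,s}: F(((q | r) U X(r)))=True ((q | r) U X(r))=True (q | r)=True q=True r=True X(r)=True
s_4={p,r}: F(((q | r) U X(r)))=True ((q | r) U X(r))=True (q | r)=True q=False r=True X(r)=False
s_5={p,s}: F(((q | r) U X(r)))=True ((q | r) U X(r))=True (q | r)=False q=False r=False X(r)=True
s_6={q,r,s}: F(((q | r) U X(r)))=False ((q | r) U X(r))=False (q | r)=True q=True r=True X(r)=False
s_7={p}: F(((q | r) U X(r)))=False ((q | r) U X(r))=False (q | r)=False q=False r=False X(r)=False
Evaluating at position 3: result = True

Answer: true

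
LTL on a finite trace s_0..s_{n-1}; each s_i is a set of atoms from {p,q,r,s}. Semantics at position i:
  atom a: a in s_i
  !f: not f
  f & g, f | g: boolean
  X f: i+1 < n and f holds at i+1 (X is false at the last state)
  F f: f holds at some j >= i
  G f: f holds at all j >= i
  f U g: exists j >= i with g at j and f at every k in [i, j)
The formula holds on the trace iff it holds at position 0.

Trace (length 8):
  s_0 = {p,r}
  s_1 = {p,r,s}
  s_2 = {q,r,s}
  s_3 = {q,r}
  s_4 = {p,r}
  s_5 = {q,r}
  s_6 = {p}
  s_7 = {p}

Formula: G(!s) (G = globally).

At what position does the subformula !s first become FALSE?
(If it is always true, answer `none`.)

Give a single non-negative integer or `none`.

Answer: 1

Derivation:
s_0={p,r}: !s=True s=False
s_1={p,r,s}: !s=False s=True
s_2={q,r,s}: !s=False s=True
s_3={q,r}: !s=True s=False
s_4={p,r}: !s=True s=False
s_5={q,r}: !s=True s=False
s_6={p}: !s=True s=False
s_7={p}: !s=True s=False
G(!s) holds globally = False
First violation at position 1.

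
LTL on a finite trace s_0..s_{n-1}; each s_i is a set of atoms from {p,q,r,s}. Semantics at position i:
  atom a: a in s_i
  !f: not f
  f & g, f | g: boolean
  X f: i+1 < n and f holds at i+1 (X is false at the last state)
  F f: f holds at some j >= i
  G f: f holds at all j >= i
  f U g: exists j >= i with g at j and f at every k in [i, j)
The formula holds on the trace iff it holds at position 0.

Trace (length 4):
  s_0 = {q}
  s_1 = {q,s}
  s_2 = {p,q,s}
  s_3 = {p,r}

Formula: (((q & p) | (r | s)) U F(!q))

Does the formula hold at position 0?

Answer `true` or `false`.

Answer: true

Derivation:
s_0={q}: (((q & p) | (r | s)) U F(!q))=True ((q & p) | (r | s))=False (q & p)=False q=True p=False (r | s)=False r=False s=False F(!q)=True !q=False
s_1={q,s}: (((q & p) | (r | s)) U F(!q))=True ((q & p) | (r | s))=True (q & p)=False q=True p=False (r | s)=True r=False s=True F(!q)=True !q=False
s_2={p,q,s}: (((q & p) | (r | s)) U F(!q))=True ((q & p) | (r | s))=True (q & p)=True q=True p=True (r | s)=True r=False s=True F(!q)=True !q=False
s_3={p,r}: (((q & p) | (r | s)) U F(!q))=True ((q & p) | (r | s))=True (q & p)=False q=False p=True (r | s)=True r=True s=False F(!q)=True !q=True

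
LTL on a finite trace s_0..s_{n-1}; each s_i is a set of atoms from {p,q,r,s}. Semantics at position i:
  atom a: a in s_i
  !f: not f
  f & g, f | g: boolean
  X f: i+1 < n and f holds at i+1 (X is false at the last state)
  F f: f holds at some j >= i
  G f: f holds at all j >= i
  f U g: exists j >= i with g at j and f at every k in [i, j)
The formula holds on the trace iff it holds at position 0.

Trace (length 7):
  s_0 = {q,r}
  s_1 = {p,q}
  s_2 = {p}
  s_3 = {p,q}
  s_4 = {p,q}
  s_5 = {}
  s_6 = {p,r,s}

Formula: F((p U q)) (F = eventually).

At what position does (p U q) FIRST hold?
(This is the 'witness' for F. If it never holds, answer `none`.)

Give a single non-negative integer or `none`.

Answer: 0

Derivation:
s_0={q,r}: (p U q)=True p=False q=True
s_1={p,q}: (p U q)=True p=True q=True
s_2={p}: (p U q)=True p=True q=False
s_3={p,q}: (p U q)=True p=True q=True
s_4={p,q}: (p U q)=True p=True q=True
s_5={}: (p U q)=False p=False q=False
s_6={p,r,s}: (p U q)=False p=True q=False
F((p U q)) holds; first witness at position 0.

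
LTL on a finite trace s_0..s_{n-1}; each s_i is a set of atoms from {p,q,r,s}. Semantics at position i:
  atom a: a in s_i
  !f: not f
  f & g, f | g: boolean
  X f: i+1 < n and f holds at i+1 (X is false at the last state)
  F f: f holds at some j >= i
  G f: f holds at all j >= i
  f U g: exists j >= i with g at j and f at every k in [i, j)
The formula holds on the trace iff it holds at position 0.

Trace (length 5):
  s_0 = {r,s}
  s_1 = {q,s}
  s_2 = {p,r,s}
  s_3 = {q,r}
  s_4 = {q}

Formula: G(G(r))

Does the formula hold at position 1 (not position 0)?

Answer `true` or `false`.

s_0={r,s}: G(G(r))=False G(r)=False r=True
s_1={q,s}: G(G(r))=False G(r)=False r=False
s_2={p,r,s}: G(G(r))=False G(r)=False r=True
s_3={q,r}: G(G(r))=False G(r)=False r=True
s_4={q}: G(G(r))=False G(r)=False r=False
Evaluating at position 1: result = False

Answer: false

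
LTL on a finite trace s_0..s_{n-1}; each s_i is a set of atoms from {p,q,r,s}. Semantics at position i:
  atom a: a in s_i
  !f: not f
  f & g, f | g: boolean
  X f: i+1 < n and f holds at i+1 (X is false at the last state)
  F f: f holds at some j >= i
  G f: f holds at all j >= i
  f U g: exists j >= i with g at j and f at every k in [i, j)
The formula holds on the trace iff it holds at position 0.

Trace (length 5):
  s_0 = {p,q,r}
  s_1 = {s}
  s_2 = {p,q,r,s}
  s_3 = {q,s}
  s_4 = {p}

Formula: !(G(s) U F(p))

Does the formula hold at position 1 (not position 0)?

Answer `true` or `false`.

Answer: false

Derivation:
s_0={p,q,r}: !(G(s) U F(p))=False (G(s) U F(p))=True G(s)=False s=False F(p)=True p=True
s_1={s}: !(G(s) U F(p))=False (G(s) U F(p))=True G(s)=False s=True F(p)=True p=False
s_2={p,q,r,s}: !(G(s) U F(p))=False (G(s) U F(p))=True G(s)=False s=True F(p)=True p=True
s_3={q,s}: !(G(s) U F(p))=False (G(s) U F(p))=True G(s)=False s=True F(p)=True p=False
s_4={p}: !(G(s) U F(p))=False (G(s) U F(p))=True G(s)=False s=False F(p)=True p=True
Evaluating at position 1: result = False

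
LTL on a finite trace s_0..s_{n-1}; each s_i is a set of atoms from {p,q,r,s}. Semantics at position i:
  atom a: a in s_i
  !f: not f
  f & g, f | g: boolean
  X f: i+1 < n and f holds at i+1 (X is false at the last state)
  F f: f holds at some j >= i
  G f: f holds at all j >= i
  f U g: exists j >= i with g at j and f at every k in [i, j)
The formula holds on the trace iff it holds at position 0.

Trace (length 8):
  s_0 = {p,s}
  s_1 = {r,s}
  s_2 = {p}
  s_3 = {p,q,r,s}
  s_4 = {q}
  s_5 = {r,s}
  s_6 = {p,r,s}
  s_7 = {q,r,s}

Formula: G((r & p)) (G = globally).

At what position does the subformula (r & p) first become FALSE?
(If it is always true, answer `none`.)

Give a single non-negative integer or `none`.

Answer: 0

Derivation:
s_0={p,s}: (r & p)=False r=False p=True
s_1={r,s}: (r & p)=False r=True p=False
s_2={p}: (r & p)=False r=False p=True
s_3={p,q,r,s}: (r & p)=True r=True p=True
s_4={q}: (r & p)=False r=False p=False
s_5={r,s}: (r & p)=False r=True p=False
s_6={p,r,s}: (r & p)=True r=True p=True
s_7={q,r,s}: (r & p)=False r=True p=False
G((r & p)) holds globally = False
First violation at position 0.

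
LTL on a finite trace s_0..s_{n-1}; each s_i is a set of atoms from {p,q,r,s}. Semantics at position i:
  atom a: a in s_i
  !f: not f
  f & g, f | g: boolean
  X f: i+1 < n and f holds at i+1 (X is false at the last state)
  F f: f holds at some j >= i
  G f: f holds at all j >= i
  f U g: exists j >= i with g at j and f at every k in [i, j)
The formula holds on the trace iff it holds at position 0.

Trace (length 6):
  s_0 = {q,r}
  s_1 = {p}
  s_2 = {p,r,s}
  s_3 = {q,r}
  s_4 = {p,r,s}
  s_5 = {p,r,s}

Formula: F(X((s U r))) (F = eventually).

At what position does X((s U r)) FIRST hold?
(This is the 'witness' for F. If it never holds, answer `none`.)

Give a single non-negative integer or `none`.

Answer: 1

Derivation:
s_0={q,r}: X((s U r))=False (s U r)=True s=False r=True
s_1={p}: X((s U r))=True (s U r)=False s=False r=False
s_2={p,r,s}: X((s U r))=True (s U r)=True s=True r=True
s_3={q,r}: X((s U r))=True (s U r)=True s=False r=True
s_4={p,r,s}: X((s U r))=True (s U r)=True s=True r=True
s_5={p,r,s}: X((s U r))=False (s U r)=True s=True r=True
F(X((s U r))) holds; first witness at position 1.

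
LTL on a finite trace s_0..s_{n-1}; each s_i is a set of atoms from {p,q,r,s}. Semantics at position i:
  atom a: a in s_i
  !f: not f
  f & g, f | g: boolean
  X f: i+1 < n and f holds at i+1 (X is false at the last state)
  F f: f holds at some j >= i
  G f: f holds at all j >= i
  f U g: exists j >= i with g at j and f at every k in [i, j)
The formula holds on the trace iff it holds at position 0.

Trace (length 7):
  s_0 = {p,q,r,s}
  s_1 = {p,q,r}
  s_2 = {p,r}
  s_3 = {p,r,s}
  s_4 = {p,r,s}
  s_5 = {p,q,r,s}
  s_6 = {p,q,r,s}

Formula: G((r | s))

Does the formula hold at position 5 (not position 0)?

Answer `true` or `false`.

Answer: true

Derivation:
s_0={p,q,r,s}: G((r | s))=True (r | s)=True r=True s=True
s_1={p,q,r}: G((r | s))=True (r | s)=True r=True s=False
s_2={p,r}: G((r | s))=True (r | s)=True r=True s=False
s_3={p,r,s}: G((r | s))=True (r | s)=True r=True s=True
s_4={p,r,s}: G((r | s))=True (r | s)=True r=True s=True
s_5={p,q,r,s}: G((r | s))=True (r | s)=True r=True s=True
s_6={p,q,r,s}: G((r | s))=True (r | s)=True r=True s=True
Evaluating at position 5: result = True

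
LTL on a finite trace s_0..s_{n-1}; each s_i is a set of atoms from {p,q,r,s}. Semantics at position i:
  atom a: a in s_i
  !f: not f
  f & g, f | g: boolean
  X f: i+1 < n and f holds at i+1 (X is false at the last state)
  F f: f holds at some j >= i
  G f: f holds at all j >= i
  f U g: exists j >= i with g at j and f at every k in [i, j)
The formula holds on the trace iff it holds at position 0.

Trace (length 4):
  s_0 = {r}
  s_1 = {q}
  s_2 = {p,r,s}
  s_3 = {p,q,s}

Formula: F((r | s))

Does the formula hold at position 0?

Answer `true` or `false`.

s_0={r}: F((r | s))=True (r | s)=True r=True s=False
s_1={q}: F((r | s))=True (r | s)=False r=False s=False
s_2={p,r,s}: F((r | s))=True (r | s)=True r=True s=True
s_3={p,q,s}: F((r | s))=True (r | s)=True r=False s=True

Answer: true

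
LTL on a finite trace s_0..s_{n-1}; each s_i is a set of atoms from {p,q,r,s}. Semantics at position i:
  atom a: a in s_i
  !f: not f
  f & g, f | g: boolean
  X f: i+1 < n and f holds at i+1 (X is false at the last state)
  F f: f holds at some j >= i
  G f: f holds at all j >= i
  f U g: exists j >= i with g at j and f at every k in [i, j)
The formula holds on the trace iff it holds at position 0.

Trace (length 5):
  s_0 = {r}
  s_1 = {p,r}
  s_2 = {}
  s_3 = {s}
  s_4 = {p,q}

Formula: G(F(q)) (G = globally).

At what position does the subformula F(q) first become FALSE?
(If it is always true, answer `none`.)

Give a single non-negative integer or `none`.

s_0={r}: F(q)=True q=False
s_1={p,r}: F(q)=True q=False
s_2={}: F(q)=True q=False
s_3={s}: F(q)=True q=False
s_4={p,q}: F(q)=True q=True
G(F(q)) holds globally = True
No violation — formula holds at every position.

Answer: none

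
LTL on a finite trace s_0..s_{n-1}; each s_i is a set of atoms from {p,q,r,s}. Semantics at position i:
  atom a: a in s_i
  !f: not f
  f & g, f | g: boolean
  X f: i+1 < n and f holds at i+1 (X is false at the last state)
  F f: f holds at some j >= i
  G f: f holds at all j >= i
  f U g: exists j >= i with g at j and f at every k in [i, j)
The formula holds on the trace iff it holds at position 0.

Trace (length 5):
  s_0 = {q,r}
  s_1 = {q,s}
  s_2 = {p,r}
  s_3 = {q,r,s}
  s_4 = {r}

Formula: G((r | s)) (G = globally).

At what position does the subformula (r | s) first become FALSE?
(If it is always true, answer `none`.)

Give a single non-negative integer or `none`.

s_0={q,r}: (r | s)=True r=True s=False
s_1={q,s}: (r | s)=True r=False s=True
s_2={p,r}: (r | s)=True r=True s=False
s_3={q,r,s}: (r | s)=True r=True s=True
s_4={r}: (r | s)=True r=True s=False
G((r | s)) holds globally = True
No violation — formula holds at every position.

Answer: none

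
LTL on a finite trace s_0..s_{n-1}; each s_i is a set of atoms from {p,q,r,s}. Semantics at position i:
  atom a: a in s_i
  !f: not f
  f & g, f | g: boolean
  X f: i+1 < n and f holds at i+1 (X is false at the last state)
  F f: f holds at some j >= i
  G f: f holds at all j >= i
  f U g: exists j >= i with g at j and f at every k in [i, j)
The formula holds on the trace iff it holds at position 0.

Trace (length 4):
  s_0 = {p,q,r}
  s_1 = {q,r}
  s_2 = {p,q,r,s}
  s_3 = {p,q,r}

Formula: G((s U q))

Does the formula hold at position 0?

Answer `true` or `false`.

Answer: true

Derivation:
s_0={p,q,r}: G((s U q))=True (s U q)=True s=False q=True
s_1={q,r}: G((s U q))=True (s U q)=True s=False q=True
s_2={p,q,r,s}: G((s U q))=True (s U q)=True s=True q=True
s_3={p,q,r}: G((s U q))=True (s U q)=True s=False q=True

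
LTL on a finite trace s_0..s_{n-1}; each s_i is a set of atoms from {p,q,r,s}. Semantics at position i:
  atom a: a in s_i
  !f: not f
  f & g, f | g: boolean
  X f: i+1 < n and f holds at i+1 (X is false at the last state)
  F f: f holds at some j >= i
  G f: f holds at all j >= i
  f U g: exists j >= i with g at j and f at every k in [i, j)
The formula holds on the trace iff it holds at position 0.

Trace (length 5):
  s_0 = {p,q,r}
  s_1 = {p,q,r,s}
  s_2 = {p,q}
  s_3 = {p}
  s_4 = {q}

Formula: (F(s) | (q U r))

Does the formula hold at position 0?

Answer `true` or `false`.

Answer: true

Derivation:
s_0={p,q,r}: (F(s) | (q U r))=True F(s)=True s=False (q U r)=True q=True r=True
s_1={p,q,r,s}: (F(s) | (q U r))=True F(s)=True s=True (q U r)=True q=True r=True
s_2={p,q}: (F(s) | (q U r))=False F(s)=False s=False (q U r)=False q=True r=False
s_3={p}: (F(s) | (q U r))=False F(s)=False s=False (q U r)=False q=False r=False
s_4={q}: (F(s) | (q U r))=False F(s)=False s=False (q U r)=False q=True r=False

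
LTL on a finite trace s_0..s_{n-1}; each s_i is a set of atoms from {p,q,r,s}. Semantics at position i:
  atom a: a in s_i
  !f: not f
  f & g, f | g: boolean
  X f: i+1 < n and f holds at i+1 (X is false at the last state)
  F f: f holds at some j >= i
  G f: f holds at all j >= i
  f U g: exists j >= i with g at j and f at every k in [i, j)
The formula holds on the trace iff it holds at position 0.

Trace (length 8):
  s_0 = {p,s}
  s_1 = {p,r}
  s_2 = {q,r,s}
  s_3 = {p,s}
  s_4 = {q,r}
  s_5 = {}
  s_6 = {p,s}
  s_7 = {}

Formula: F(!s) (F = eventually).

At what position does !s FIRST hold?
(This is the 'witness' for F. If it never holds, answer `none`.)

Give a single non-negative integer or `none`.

Answer: 1

Derivation:
s_0={p,s}: !s=False s=True
s_1={p,r}: !s=True s=False
s_2={q,r,s}: !s=False s=True
s_3={p,s}: !s=False s=True
s_4={q,r}: !s=True s=False
s_5={}: !s=True s=False
s_6={p,s}: !s=False s=True
s_7={}: !s=True s=False
F(!s) holds; first witness at position 1.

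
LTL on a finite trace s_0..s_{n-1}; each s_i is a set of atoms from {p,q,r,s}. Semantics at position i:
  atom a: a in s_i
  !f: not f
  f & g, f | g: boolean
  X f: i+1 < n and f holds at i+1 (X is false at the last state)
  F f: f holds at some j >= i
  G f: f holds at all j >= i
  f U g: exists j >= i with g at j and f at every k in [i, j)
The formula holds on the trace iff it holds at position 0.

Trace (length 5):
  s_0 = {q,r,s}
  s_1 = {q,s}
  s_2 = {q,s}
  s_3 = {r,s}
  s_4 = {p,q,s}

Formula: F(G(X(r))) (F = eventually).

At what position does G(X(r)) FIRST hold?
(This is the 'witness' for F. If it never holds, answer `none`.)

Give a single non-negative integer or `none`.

Answer: none

Derivation:
s_0={q,r,s}: G(X(r))=False X(r)=False r=True
s_1={q,s}: G(X(r))=False X(r)=False r=False
s_2={q,s}: G(X(r))=False X(r)=True r=False
s_3={r,s}: G(X(r))=False X(r)=False r=True
s_4={p,q,s}: G(X(r))=False X(r)=False r=False
F(G(X(r))) does not hold (no witness exists).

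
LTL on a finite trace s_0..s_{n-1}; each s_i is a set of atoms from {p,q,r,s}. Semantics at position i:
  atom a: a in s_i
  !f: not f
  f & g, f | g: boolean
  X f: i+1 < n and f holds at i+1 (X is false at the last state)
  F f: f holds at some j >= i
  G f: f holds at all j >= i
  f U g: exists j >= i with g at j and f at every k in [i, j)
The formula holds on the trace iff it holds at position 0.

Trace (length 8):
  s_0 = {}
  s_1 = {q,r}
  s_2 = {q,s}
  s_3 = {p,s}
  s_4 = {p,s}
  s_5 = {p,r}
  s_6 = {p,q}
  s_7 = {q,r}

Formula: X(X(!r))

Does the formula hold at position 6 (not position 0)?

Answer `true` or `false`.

Answer: false

Derivation:
s_0={}: X(X(!r))=True X(!r)=False !r=True r=False
s_1={q,r}: X(X(!r))=True X(!r)=True !r=False r=True
s_2={q,s}: X(X(!r))=True X(!r)=True !r=True r=False
s_3={p,s}: X(X(!r))=False X(!r)=True !r=True r=False
s_4={p,s}: X(X(!r))=True X(!r)=False !r=True r=False
s_5={p,r}: X(X(!r))=False X(!r)=True !r=False r=True
s_6={p,q}: X(X(!r))=False X(!r)=False !r=True r=False
s_7={q,r}: X(X(!r))=False X(!r)=False !r=False r=True
Evaluating at position 6: result = False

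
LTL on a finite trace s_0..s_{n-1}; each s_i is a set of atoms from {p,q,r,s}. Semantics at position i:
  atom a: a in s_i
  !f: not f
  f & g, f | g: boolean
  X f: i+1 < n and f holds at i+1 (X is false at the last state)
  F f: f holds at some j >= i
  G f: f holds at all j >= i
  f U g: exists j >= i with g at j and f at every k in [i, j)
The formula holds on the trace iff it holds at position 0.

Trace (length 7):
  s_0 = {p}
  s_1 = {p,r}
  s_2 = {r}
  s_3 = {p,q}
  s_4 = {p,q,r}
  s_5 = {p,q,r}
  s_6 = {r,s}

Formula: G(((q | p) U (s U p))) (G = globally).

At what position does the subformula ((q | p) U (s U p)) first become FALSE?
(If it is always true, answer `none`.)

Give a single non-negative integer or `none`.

s_0={p}: ((q | p) U (s U p))=True (q | p)=True q=False p=True (s U p)=True s=False
s_1={p,r}: ((q | p) U (s U p))=True (q | p)=True q=False p=True (s U p)=True s=False
s_2={r}: ((q | p) U (s U p))=False (q | p)=False q=False p=False (s U p)=False s=False
s_3={p,q}: ((q | p) U (s U p))=True (q | p)=True q=True p=True (s U p)=True s=False
s_4={p,q,r}: ((q | p) U (s U p))=True (q | p)=True q=True p=True (s U p)=True s=False
s_5={p,q,r}: ((q | p) U (s U p))=True (q | p)=True q=True p=True (s U p)=True s=False
s_6={r,s}: ((q | p) U (s U p))=False (q | p)=False q=False p=False (s U p)=False s=True
G(((q | p) U (s U p))) holds globally = False
First violation at position 2.

Answer: 2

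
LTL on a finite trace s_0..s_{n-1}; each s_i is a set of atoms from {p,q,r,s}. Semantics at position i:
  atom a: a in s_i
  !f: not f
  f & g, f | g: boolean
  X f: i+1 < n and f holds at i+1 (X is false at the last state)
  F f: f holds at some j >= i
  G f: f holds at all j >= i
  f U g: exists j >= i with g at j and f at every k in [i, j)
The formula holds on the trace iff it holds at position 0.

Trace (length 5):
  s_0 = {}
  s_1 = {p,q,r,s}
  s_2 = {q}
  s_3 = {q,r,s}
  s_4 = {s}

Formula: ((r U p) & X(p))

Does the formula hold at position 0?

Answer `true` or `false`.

s_0={}: ((r U p) & X(p))=False (r U p)=False r=False p=False X(p)=True
s_1={p,q,r,s}: ((r U p) & X(p))=False (r U p)=True r=True p=True X(p)=False
s_2={q}: ((r U p) & X(p))=False (r U p)=False r=False p=False X(p)=False
s_3={q,r,s}: ((r U p) & X(p))=False (r U p)=False r=True p=False X(p)=False
s_4={s}: ((r U p) & X(p))=False (r U p)=False r=False p=False X(p)=False

Answer: false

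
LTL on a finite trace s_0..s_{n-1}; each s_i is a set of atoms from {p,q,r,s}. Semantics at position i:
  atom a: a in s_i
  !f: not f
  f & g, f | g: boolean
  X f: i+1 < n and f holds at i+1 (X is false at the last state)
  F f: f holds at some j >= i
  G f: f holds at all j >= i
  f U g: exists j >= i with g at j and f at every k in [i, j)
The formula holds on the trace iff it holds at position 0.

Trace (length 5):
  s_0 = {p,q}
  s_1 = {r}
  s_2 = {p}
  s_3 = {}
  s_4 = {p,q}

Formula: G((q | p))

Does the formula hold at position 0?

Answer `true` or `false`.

Answer: false

Derivation:
s_0={p,q}: G((q | p))=False (q | p)=True q=True p=True
s_1={r}: G((q | p))=False (q | p)=False q=False p=False
s_2={p}: G((q | p))=False (q | p)=True q=False p=True
s_3={}: G((q | p))=False (q | p)=False q=False p=False
s_4={p,q}: G((q | p))=True (q | p)=True q=True p=True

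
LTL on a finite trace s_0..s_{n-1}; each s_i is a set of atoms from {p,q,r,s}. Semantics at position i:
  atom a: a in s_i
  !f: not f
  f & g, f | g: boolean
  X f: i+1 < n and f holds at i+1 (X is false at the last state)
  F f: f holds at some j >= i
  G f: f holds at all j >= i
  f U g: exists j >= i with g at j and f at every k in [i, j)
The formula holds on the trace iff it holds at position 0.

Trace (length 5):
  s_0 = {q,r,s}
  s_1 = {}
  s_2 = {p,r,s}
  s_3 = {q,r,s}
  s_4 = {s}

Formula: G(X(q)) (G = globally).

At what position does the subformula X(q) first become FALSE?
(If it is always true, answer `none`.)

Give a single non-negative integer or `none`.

Answer: 0

Derivation:
s_0={q,r,s}: X(q)=False q=True
s_1={}: X(q)=False q=False
s_2={p,r,s}: X(q)=True q=False
s_3={q,r,s}: X(q)=False q=True
s_4={s}: X(q)=False q=False
G(X(q)) holds globally = False
First violation at position 0.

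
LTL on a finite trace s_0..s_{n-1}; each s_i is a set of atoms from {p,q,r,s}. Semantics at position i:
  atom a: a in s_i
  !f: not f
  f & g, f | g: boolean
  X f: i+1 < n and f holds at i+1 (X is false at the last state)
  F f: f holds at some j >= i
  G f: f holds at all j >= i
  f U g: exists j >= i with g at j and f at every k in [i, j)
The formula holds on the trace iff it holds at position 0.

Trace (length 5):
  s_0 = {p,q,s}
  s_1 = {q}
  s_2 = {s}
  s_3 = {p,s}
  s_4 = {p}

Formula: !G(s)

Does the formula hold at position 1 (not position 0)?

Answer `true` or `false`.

s_0={p,q,s}: !G(s)=True G(s)=False s=True
s_1={q}: !G(s)=True G(s)=False s=False
s_2={s}: !G(s)=True G(s)=False s=True
s_3={p,s}: !G(s)=True G(s)=False s=True
s_4={p}: !G(s)=True G(s)=False s=False
Evaluating at position 1: result = True

Answer: true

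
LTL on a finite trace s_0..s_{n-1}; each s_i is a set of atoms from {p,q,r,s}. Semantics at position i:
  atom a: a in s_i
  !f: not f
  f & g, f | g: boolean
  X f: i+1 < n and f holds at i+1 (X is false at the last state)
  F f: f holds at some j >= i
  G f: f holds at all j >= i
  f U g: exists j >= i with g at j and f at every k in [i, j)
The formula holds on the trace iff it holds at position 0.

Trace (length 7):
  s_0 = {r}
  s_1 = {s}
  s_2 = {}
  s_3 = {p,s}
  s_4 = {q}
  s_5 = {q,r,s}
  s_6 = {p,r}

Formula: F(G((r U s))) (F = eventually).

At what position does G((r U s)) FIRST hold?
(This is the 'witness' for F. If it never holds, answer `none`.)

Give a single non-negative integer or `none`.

s_0={r}: G((r U s))=False (r U s)=True r=True s=False
s_1={s}: G((r U s))=False (r U s)=True r=False s=True
s_2={}: G((r U s))=False (r U s)=False r=False s=False
s_3={p,s}: G((r U s))=False (r U s)=True r=False s=True
s_4={q}: G((r U s))=False (r U s)=False r=False s=False
s_5={q,r,s}: G((r U s))=False (r U s)=True r=True s=True
s_6={p,r}: G((r U s))=False (r U s)=False r=True s=False
F(G((r U s))) does not hold (no witness exists).

Answer: none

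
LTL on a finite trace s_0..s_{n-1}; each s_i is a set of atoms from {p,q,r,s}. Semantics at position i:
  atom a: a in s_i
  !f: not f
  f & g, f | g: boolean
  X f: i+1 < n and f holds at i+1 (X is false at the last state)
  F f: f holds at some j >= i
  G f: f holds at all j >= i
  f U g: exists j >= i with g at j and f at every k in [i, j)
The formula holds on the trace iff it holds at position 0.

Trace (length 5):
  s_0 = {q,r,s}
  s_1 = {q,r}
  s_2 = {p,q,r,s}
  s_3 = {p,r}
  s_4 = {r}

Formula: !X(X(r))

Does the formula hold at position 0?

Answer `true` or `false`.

s_0={q,r,s}: !X(X(r))=False X(X(r))=True X(r)=True r=True
s_1={q,r}: !X(X(r))=False X(X(r))=True X(r)=True r=True
s_2={p,q,r,s}: !X(X(r))=False X(X(r))=True X(r)=True r=True
s_3={p,r}: !X(X(r))=True X(X(r))=False X(r)=True r=True
s_4={r}: !X(X(r))=True X(X(r))=False X(r)=False r=True

Answer: false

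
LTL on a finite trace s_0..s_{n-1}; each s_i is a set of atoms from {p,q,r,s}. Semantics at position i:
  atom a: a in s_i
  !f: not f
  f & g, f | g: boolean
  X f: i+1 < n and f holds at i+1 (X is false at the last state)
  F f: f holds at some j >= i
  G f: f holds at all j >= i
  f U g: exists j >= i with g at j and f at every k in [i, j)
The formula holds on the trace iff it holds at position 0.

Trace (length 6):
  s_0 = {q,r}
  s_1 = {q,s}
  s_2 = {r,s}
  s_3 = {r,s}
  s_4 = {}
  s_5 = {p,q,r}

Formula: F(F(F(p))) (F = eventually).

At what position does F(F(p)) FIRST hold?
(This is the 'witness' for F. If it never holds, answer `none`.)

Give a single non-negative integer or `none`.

s_0={q,r}: F(F(p))=True F(p)=True p=False
s_1={q,s}: F(F(p))=True F(p)=True p=False
s_2={r,s}: F(F(p))=True F(p)=True p=False
s_3={r,s}: F(F(p))=True F(p)=True p=False
s_4={}: F(F(p))=True F(p)=True p=False
s_5={p,q,r}: F(F(p))=True F(p)=True p=True
F(F(F(p))) holds; first witness at position 0.

Answer: 0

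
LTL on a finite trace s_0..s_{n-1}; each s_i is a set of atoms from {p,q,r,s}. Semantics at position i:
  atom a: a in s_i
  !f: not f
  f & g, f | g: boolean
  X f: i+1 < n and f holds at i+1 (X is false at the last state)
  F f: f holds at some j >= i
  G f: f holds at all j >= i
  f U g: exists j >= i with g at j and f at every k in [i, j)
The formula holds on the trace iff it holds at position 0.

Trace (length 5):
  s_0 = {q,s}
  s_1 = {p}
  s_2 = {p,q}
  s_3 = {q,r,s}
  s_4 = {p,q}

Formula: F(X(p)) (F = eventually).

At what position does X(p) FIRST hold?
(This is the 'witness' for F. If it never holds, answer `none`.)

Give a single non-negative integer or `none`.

s_0={q,s}: X(p)=True p=False
s_1={p}: X(p)=True p=True
s_2={p,q}: X(p)=False p=True
s_3={q,r,s}: X(p)=True p=False
s_4={p,q}: X(p)=False p=True
F(X(p)) holds; first witness at position 0.

Answer: 0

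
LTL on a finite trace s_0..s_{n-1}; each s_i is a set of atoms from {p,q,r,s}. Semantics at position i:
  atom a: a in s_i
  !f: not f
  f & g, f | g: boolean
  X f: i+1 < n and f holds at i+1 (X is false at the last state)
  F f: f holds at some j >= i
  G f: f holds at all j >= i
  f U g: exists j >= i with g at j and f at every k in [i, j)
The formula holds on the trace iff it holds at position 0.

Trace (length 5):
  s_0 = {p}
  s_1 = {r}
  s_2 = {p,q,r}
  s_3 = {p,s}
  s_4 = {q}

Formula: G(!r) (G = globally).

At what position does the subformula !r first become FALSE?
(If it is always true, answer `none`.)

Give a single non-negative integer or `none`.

Answer: 1

Derivation:
s_0={p}: !r=True r=False
s_1={r}: !r=False r=True
s_2={p,q,r}: !r=False r=True
s_3={p,s}: !r=True r=False
s_4={q}: !r=True r=False
G(!r) holds globally = False
First violation at position 1.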